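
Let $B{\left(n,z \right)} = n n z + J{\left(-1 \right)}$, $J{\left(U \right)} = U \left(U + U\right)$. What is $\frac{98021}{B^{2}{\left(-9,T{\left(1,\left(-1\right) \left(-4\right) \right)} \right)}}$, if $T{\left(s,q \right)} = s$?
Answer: $\frac{98021}{6889} \approx 14.229$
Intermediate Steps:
$J{\left(U \right)} = 2 U^{2}$ ($J{\left(U \right)} = U 2 U = 2 U^{2}$)
$B{\left(n,z \right)} = 2 + z n^{2}$ ($B{\left(n,z \right)} = n n z + 2 \left(-1\right)^{2} = n^{2} z + 2 \cdot 1 = z n^{2} + 2 = 2 + z n^{2}$)
$\frac{98021}{B^{2}{\left(-9,T{\left(1,\left(-1\right) \left(-4\right) \right)} \right)}} = \frac{98021}{\left(2 + 1 \left(-9\right)^{2}\right)^{2}} = \frac{98021}{\left(2 + 1 \cdot 81\right)^{2}} = \frac{98021}{\left(2 + 81\right)^{2}} = \frac{98021}{83^{2}} = \frac{98021}{6889}$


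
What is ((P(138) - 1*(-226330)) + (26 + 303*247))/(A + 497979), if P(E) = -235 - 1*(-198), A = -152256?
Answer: 301160/345723 ≈ 0.87110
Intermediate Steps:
P(E) = -37 (P(E) = -235 + 198 = -37)
((P(138) - 1*(-226330)) + (26 + 303*247))/(A + 497979) = ((-37 - 1*(-226330)) + (26 + 303*247))/(-152256 + 497979) = ((-37 + 226330) + (26 + 74841))/345723 = (226293 + 74867)*(1/345723) = 301160*(1/345723) = 301160/345723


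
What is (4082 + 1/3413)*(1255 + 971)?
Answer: 31012335942/3413 ≈ 9.0865e+6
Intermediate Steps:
(4082 + 1/3413)*(1255 + 971) = (4082 + 1/3413)*2226 = (13931867/3413)*2226 = 31012335942/3413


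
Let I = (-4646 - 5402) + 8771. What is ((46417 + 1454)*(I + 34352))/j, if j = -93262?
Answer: -1583333325/93262 ≈ -16977.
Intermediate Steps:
I = -1277 (I = -10048 + 8771 = -1277)
((46417 + 1454)*(I + 34352))/j = ((46417 + 1454)*(-1277 + 34352))/(-93262) = (47871*33075)*(-1/93262) = 1583333325*(-1/93262) = -1583333325/93262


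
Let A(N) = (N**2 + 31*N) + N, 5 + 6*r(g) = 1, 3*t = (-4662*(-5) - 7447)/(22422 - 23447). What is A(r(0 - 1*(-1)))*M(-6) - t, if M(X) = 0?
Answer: 15863/3075 ≈ 5.1587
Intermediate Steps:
t = -15863/3075 (t = ((-4662*(-5) - 7447)/(22422 - 23447))/3 = ((23310 - 7447)/(-1025))/3 = (15863*(-1/1025))/3 = (1/3)*(-15863/1025) = -15863/3075 ≈ -5.1587)
r(g) = -2/3 (r(g) = -5/6 + (1/6)*1 = -5/6 + 1/6 = -2/3)
A(N) = N**2 + 32*N
A(r(0 - 1*(-1)))*M(-6) - t = -2*(32 - 2/3)/3*0 - 1*(-15863/3075) = -2/3*94/3*0 + 15863/3075 = -188/9*0 + 15863/3075 = 0 + 15863/3075 = 15863/3075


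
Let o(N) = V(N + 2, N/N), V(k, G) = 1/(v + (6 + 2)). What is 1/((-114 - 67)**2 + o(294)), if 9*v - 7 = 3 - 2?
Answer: 80/2620889 ≈ 3.0524e-5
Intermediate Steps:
v = 8/9 (v = 7/9 + (3 - 2)/9 = 7/9 + (1/9)*1 = 7/9 + 1/9 = 8/9 ≈ 0.88889)
V(k, G) = 9/80 (V(k, G) = 1/(8/9 + (6 + 2)) = 1/(8/9 + 8) = 1/(80/9) = 9/80)
o(N) = 9/80
1/((-114 - 67)**2 + o(294)) = 1/((-114 - 67)**2 + 9/80) = 1/((-181)**2 + 9/80) = 1/(32761 + 9/80) = 1/(2620889/80) = 80/2620889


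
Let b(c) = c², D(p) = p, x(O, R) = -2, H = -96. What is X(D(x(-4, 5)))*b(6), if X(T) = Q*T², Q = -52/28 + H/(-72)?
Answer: -528/7 ≈ -75.429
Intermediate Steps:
Q = -11/21 (Q = -52/28 - 96/(-72) = -52*1/28 - 96*(-1/72) = -13/7 + 4/3 = -11/21 ≈ -0.52381)
X(T) = -11*T²/21
X(D(x(-4, 5)))*b(6) = -11/21*(-2)²*6² = -11/21*4*36 = -44/21*36 = -528/7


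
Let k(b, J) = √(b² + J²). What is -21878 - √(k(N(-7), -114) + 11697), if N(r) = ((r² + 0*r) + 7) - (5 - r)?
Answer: -21878 - √(11697 + 2*√3733) ≈ -21987.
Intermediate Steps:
N(r) = 2 + r + r² (N(r) = ((r² + 0) + 7) + (-5 + r) = (r² + 7) + (-5 + r) = (7 + r²) + (-5 + r) = 2 + r + r²)
k(b, J) = √(J² + b²)
-21878 - √(k(N(-7), -114) + 11697) = -21878 - √(√((-114)² + (2 - 7 + (-7)²)²) + 11697) = -21878 - √(√(12996 + (2 - 7 + 49)²) + 11697) = -21878 - √(√(12996 + 44²) + 11697) = -21878 - √(√(12996 + 1936) + 11697) = -21878 - √(√14932 + 11697) = -21878 - √(2*√3733 + 11697) = -21878 - √(11697 + 2*√3733)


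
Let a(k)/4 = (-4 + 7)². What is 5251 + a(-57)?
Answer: 5287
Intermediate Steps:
a(k) = 36 (a(k) = 4*(-4 + 7)² = 4*3² = 4*9 = 36)
5251 + a(-57) = 5251 + 36 = 5287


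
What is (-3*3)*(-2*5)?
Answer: 90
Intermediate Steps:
(-3*3)*(-2*5) = -9*(-10) = 90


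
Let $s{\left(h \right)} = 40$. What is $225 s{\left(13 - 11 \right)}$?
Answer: $9000$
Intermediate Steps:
$225 s{\left(13 - 11 \right)} = 225 \cdot 40 = 9000$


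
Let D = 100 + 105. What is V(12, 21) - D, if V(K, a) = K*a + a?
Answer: 68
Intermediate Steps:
V(K, a) = a + K*a
D = 205
V(12, 21) - D = 21*(1 + 12) - 1*205 = 21*13 - 205 = 273 - 205 = 68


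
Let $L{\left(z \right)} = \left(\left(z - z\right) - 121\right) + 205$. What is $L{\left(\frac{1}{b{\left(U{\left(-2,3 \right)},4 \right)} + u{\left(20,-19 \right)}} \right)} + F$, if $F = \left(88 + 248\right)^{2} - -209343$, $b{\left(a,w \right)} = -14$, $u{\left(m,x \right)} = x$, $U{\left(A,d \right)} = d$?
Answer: $322323$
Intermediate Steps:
$F = 322239$ ($F = 336^{2} + 209343 = 112896 + 209343 = 322239$)
$L{\left(z \right)} = 84$ ($L{\left(z \right)} = \left(0 - 121\right) + 205 = -121 + 205 = 84$)
$L{\left(\frac{1}{b{\left(U{\left(-2,3 \right)},4 \right)} + u{\left(20,-19 \right)}} \right)} + F = 84 + 322239 = 322323$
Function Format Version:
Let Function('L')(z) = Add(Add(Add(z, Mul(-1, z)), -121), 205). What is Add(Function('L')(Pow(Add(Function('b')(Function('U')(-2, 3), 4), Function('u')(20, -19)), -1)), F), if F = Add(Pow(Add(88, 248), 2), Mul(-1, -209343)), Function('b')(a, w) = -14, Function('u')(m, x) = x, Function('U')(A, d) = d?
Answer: 322323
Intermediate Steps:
F = 322239 (F = Add(Pow(336, 2), 209343) = Add(112896, 209343) = 322239)
Function('L')(z) = 84 (Function('L')(z) = Add(Add(0, -121), 205) = Add(-121, 205) = 84)
Add(Function('L')(Pow(Add(Function('b')(Function('U')(-2, 3), 4), Function('u')(20, -19)), -1)), F) = Add(84, 322239) = 322323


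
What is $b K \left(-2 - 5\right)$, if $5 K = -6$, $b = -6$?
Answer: $- \frac{252}{5} \approx -50.4$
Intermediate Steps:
$K = - \frac{6}{5}$ ($K = \frac{1}{5} \left(-6\right) = - \frac{6}{5} \approx -1.2$)
$b K \left(-2 - 5\right) = \left(-6\right) \left(- \frac{6}{5}\right) \left(-2 - 5\right) = \frac{36}{5} \left(-7\right) = - \frac{252}{5}$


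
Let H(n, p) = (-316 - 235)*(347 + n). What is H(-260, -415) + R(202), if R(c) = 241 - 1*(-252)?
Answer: -47444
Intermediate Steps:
H(n, p) = -191197 - 551*n (H(n, p) = -551*(347 + n) = -191197 - 551*n)
R(c) = 493 (R(c) = 241 + 252 = 493)
H(-260, -415) + R(202) = (-191197 - 551*(-260)) + 493 = (-191197 + 143260) + 493 = -47937 + 493 = -47444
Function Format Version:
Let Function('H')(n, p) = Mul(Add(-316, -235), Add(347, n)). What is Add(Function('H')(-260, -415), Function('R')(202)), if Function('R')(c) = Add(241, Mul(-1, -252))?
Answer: -47444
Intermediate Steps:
Function('H')(n, p) = Add(-191197, Mul(-551, n)) (Function('H')(n, p) = Mul(-551, Add(347, n)) = Add(-191197, Mul(-551, n)))
Function('R')(c) = 493 (Function('R')(c) = Add(241, 252) = 493)
Add(Function('H')(-260, -415), Function('R')(202)) = Add(Add(-191197, Mul(-551, -260)), 493) = Add(Add(-191197, 143260), 493) = Add(-47937, 493) = -47444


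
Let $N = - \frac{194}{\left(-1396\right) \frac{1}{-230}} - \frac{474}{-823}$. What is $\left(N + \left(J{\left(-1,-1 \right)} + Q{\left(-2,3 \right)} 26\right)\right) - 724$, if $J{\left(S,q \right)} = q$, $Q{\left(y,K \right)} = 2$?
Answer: $- \frac{202318910}{287227} \approx -704.39$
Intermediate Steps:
$N = - \frac{9015139}{287227}$ ($N = - \frac{194}{\left(-1396\right) \left(- \frac{1}{230}\right)} - - \frac{474}{823} = - \frac{194}{\frac{698}{115}} + \frac{474}{823} = \left(-194\right) \frac{115}{698} + \frac{474}{823} = - \frac{11155}{349} + \frac{474}{823} = - \frac{9015139}{287227} \approx -31.387$)
$\left(N + \left(J{\left(-1,-1 \right)} + Q{\left(-2,3 \right)} 26\right)\right) - 724 = \left(- \frac{9015139}{287227} + \left(-1 + 2 \cdot 26\right)\right) - 724 = \left(- \frac{9015139}{287227} + \left(-1 + 52\right)\right) - 724 = \left(- \frac{9015139}{287227} + 51\right) - 724 = \frac{5633438}{287227} - 724 = - \frac{202318910}{287227}$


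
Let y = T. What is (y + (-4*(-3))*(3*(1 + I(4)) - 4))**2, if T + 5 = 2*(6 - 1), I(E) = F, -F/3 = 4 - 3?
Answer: 13225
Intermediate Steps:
F = -3 (F = -3*(4 - 3) = -3*1 = -3)
I(E) = -3
T = 5 (T = -5 + 2*(6 - 1) = -5 + 2*5 = -5 + 10 = 5)
y = 5
(y + (-4*(-3))*(3*(1 + I(4)) - 4))**2 = (5 + (-4*(-3))*(3*(1 - 3) - 4))**2 = (5 + 12*(3*(-2) - 4))**2 = (5 + 12*(-6 - 4))**2 = (5 + 12*(-10))**2 = (5 - 120)**2 = (-115)**2 = 13225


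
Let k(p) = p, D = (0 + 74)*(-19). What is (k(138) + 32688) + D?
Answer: 31420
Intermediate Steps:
D = -1406 (D = 74*(-19) = -1406)
(k(138) + 32688) + D = (138 + 32688) - 1406 = 32826 - 1406 = 31420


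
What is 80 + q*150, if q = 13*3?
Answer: 5930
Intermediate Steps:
q = 39
80 + q*150 = 80 + 39*150 = 80 + 5850 = 5930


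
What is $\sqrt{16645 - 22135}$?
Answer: $3 i \sqrt{610} \approx 74.094 i$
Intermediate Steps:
$\sqrt{16645 - 22135} = \sqrt{-5490} = 3 i \sqrt{610}$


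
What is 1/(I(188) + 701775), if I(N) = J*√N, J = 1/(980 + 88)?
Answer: 200115351900/140435951079622453 - 534*√47/140435951079622453 ≈ 1.4250e-6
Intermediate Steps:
J = 1/1068 ≈ 0.00093633
I(N) = √N/1068
1/(I(188) + 701775) = 1/(√188/1068 + 701775) = 1/((2*√47)/1068 + 701775) = 1/(√47/534 + 701775) = 1/(701775 + √47/534)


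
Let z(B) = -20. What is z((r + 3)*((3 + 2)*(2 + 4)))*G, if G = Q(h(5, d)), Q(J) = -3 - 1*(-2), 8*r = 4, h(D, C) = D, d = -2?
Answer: 20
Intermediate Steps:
r = ½ (r = (⅛)*4 = ½ ≈ 0.50000)
Q(J) = -1 (Q(J) = -3 + 2 = -1)
G = -1
z((r + 3)*((3 + 2)*(2 + 4)))*G = -20*(-1) = 20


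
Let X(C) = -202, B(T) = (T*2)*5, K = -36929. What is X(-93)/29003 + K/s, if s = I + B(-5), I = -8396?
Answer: 1069345695/244959338 ≈ 4.3654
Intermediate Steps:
B(T) = 10*T (B(T) = (2*T)*5 = 10*T)
s = -8446 (s = -8396 + 10*(-5) = -8396 - 50 = -8446)
X(-93)/29003 + K/s = -202/29003 - 36929/(-8446) = -202*1/29003 - 36929*(-1/8446) = -202/29003 + 36929/8446 = 1069345695/244959338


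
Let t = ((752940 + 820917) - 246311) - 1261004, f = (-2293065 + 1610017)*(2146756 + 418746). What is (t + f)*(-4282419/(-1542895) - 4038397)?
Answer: 10918642559767764127248384/1542895 ≈ 7.0767e+18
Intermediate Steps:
f = -1752361010096 (f = -683048*2565502 = -1752361010096)
t = 66542 (t = (1573857 - 246311) - 1261004 = 1327546 - 1261004 = 66542)
(t + f)*(-4282419/(-1542895) - 4038397) = (66542 - 1752361010096)*(-4282419/(-1542895) - 4038397) = -1752360943554*(-4282419*(-1/1542895) - 4038397) = -1752360943554*(4282419/1542895 - 4038397) = -1752360943554*(-6230818256896/1542895) = 10918642559767764127248384/1542895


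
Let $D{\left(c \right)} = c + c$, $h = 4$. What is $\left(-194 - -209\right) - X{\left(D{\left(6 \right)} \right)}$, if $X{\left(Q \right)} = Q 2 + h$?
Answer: $-13$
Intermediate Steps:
$D{\left(c \right)} = 2 c$
$X{\left(Q \right)} = 4 + 2 Q$ ($X{\left(Q \right)} = Q 2 + 4 = 2 Q + 4 = 4 + 2 Q$)
$\left(-194 - -209\right) - X{\left(D{\left(6 \right)} \right)} = \left(-194 - -209\right) - \left(4 + 2 \cdot 2 \cdot 6\right) = \left(-194 + 209\right) - \left(4 + 2 \cdot 12\right) = 15 - \left(4 + 24\right) = 15 - 28 = -13$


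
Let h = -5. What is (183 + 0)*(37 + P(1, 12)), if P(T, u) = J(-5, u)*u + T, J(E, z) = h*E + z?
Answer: 88206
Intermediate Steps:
J(E, z) = z - 5*E (J(E, z) = -5*E + z = z - 5*E)
P(T, u) = T + u*(25 + u) (P(T, u) = (u - 5*(-5))*u + T = (u + 25)*u + T = (25 + u)*u + T = u*(25 + u) + T = T + u*(25 + u))
(183 + 0)*(37 + P(1, 12)) = (183 + 0)*(37 + (1 + 12*(25 + 12))) = 183*(37 + (1 + 12*37)) = 183*(37 + (1 + 444)) = 183*(37 + 445) = 183*482 = 88206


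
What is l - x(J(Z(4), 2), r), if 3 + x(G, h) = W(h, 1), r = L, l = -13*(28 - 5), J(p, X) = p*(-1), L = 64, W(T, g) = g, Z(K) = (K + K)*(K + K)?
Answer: -297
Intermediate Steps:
Z(K) = 4*K**2 (Z(K) = (2*K)*(2*K) = 4*K**2)
J(p, X) = -p
l = -299 (l = -13*23 = -299)
r = 64
x(G, h) = -2 (x(G, h) = -3 + 1 = -2)
l - x(J(Z(4), 2), r) = -299 - 1*(-2) = -299 + 2 = -297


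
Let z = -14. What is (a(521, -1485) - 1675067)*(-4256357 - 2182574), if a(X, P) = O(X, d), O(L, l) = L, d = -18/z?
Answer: 10782286150326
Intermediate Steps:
d = 9/7 (d = -18/(-14) = -18*(-1/14) = 9/7 ≈ 1.2857)
a(X, P) = X
(a(521, -1485) - 1675067)*(-4256357 - 2182574) = (521 - 1675067)*(-4256357 - 2182574) = -1674546*(-6438931) = 10782286150326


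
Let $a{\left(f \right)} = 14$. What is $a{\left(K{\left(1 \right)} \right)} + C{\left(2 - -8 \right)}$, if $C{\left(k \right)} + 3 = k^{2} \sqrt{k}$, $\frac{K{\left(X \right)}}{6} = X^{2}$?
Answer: $11 + 100 \sqrt{10} \approx 327.23$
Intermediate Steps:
$K{\left(X \right)} = 6 X^{2}$
$C{\left(k \right)} = -3 + k^{\frac{5}{2}}$ ($C{\left(k \right)} = -3 + k^{2} \sqrt{k} = -3 + k^{\frac{5}{2}}$)
$a{\left(K{\left(1 \right)} \right)} + C{\left(2 - -8 \right)} = 14 - \left(3 - \left(2 - -8\right)^{\frac{5}{2}}\right) = 14 - \left(3 - \left(2 + 8\right)^{\frac{5}{2}}\right) = 14 - \left(3 - 10^{\frac{5}{2}}\right) = 14 - \left(3 - 100 \sqrt{10}\right) = 11 + 100 \sqrt{10}$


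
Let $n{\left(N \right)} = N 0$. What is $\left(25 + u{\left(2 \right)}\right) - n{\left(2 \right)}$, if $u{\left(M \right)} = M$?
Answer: $27$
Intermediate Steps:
$n{\left(N \right)} = 0$
$\left(25 + u{\left(2 \right)}\right) - n{\left(2 \right)} = \left(25 + 2\right) - 0 = 27 + 0 = 27$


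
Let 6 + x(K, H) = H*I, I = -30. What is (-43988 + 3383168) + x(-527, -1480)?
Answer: 3383574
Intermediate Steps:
x(K, H) = -6 - 30*H (x(K, H) = -6 + H*(-30) = -6 - 30*H)
(-43988 + 3383168) + x(-527, -1480) = (-43988 + 3383168) + (-6 - 30*(-1480)) = 3339180 + (-6 + 44400) = 3339180 + 44394 = 3383574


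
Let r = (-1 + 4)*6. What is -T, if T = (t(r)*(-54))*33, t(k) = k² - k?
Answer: 545292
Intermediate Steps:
r = 18 (r = 3*6 = 18)
T = -545292 (T = ((18*(-1 + 18))*(-54))*33 = ((18*17)*(-54))*33 = (306*(-54))*33 = -16524*33 = -545292)
-T = -1*(-545292) = 545292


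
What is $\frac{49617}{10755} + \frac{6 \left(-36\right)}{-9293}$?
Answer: $\frac{51490429}{11105135} \approx 4.6366$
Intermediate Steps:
$\frac{49617}{10755} + \frac{6 \left(-36\right)}{-9293} = 49617 \cdot \frac{1}{10755} - - \frac{216}{9293} = \frac{5513}{1195} + \frac{216}{9293} = \frac{51490429}{11105135}$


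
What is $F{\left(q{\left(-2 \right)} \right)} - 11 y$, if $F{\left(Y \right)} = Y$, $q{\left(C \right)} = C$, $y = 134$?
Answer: $-1476$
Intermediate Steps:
$F{\left(q{\left(-2 \right)} \right)} - 11 y = -2 - 1474 = -1476$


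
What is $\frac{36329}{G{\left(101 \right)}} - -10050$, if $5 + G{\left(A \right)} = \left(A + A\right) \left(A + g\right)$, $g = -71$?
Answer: $\frac{60889079}{6055} \approx 10056.0$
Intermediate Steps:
$G{\left(A \right)} = -5 + 2 A \left(-71 + A\right)$ ($G{\left(A \right)} = -5 + \left(A + A\right) \left(A - 71\right) = -5 + 2 A \left(-71 + A\right)$)
$\frac{36329}{G{\left(101 \right)}} - -10050 = \frac{36329}{-5 - 14342 + 2 \cdot 101^{2}} - -10050 = \frac{36329}{-5 - 14342 + 2 \cdot 10201} + 10050 = \frac{36329}{-5 - 14342 + 20402} + 10050 = \frac{36329}{6055} + 10050 = \frac{60889079}{6055}$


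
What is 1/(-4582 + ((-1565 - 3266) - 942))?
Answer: -1/10355 ≈ -9.6572e-5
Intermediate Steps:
1/(-4582 + ((-1565 - 3266) - 942)) = 1/(-4582 + (-4831 - 942)) = 1/(-4582 - 5773) = 1/(-10355) = -1/10355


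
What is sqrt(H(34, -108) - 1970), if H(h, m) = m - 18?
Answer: 4*I*sqrt(131) ≈ 45.782*I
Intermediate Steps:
H(h, m) = -18 + m
sqrt(H(34, -108) - 1970) = sqrt((-18 - 108) - 1970) = sqrt(-126 - 1970) = sqrt(-2096) = 4*I*sqrt(131)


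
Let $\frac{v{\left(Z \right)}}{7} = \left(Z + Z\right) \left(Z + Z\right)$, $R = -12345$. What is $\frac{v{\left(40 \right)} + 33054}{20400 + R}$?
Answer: $\frac{77854}{8055} \approx 9.6653$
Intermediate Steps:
$v{\left(Z \right)} = 28 Z^{2}$ ($v{\left(Z \right)} = 7 \left(Z + Z\right) \left(Z + Z\right) = 7 \cdot 2 Z 2 Z = 7 \cdot 4 Z^{2} = 28 Z^{2}$)
$\frac{v{\left(40 \right)} + 33054}{20400 + R} = \frac{28 \cdot 40^{2} + 33054}{20400 - 12345} = \frac{28 \cdot 1600 + 33054}{8055} = \left(44800 + 33054\right) \frac{1}{8055} = 77854 \cdot \frac{1}{8055} = \frac{77854}{8055}$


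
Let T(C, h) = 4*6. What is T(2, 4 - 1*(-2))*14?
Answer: 336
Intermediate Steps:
T(C, h) = 24
T(2, 4 - 1*(-2))*14 = 24*14 = 336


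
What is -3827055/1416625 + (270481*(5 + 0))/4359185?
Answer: -590679600682/247013218025 ≈ -2.3913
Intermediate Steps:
-3827055/1416625 + (270481*(5 + 0))/4359185 = -3827055*1/1416625 + (270481*5)*(1/4359185) = -765411/283325 + 1352405*(1/4359185) = -765411/283325 + 270481/871837 = -590679600682/247013218025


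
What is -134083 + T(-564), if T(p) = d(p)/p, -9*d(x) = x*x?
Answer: -402061/3 ≈ -1.3402e+5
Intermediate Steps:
d(x) = -x²/9 (d(x) = -x*x/9 = -x²/9)
T(p) = -p/9 (T(p) = (-p²/9)/p = -p/9)
-134083 + T(-564) = -134083 - ⅑*(-564) = -134083 + 188/3 = -402061/3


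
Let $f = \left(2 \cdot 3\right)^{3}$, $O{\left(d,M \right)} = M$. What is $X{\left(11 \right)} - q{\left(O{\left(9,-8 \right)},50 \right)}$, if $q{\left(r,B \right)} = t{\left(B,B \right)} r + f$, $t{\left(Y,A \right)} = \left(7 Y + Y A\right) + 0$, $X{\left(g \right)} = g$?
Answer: $22595$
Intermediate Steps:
$t{\left(Y,A \right)} = 7 Y + A Y$ ($t{\left(Y,A \right)} = \left(7 Y + A Y\right) + 0 = 7 Y + A Y$)
$f = 216$ ($f = 6^{3} = 216$)
$q{\left(r,B \right)} = 216 + B r \left(7 + B\right)$ ($q{\left(r,B \right)} = B \left(7 + B\right) r + 216 = B r \left(7 + B\right) + 216 = 216 + B r \left(7 + B\right)$)
$X{\left(11 \right)} - q{\left(O{\left(9,-8 \right)},50 \right)} = 11 - \left(216 + 50 \left(-8\right) \left(7 + 50\right)\right) = 11 - \left(216 + 50 \left(-8\right) 57\right) = 11 - \left(216 - 22800\right) = 11 - -22584 = 11 + 22584 = 22595$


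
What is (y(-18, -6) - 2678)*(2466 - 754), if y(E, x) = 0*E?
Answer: -4584736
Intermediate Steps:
y(E, x) = 0
(y(-18, -6) - 2678)*(2466 - 754) = (0 - 2678)*(2466 - 754) = -2678*1712 = -4584736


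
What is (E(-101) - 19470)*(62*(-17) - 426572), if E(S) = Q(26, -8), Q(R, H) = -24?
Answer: 8336141244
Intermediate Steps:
E(S) = -24
(E(-101) - 19470)*(62*(-17) - 426572) = (-24 - 19470)*(62*(-17) - 426572) = -19494*(-1054 - 426572) = -19494*(-427626) = 8336141244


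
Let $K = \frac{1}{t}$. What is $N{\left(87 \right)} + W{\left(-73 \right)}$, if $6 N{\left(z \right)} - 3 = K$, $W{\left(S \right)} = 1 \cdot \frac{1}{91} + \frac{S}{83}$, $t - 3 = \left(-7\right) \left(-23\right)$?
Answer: $- \frac{2731411}{7432152} \approx -0.36751$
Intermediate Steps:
$t = 164$ ($t = 3 - -161 = 3 + 161 = 164$)
$W{\left(S \right)} = \frac{1}{91} + \frac{S}{83}$ ($W{\left(S \right)} = 1 \cdot \frac{1}{91} + S \frac{1}{83} = \frac{1}{91} + \frac{S}{83}$)
$K = \frac{1}{164} \approx 0.0060976$
$N{\left(z \right)} = \frac{493}{984}$ ($N{\left(z \right)} = \frac{1}{2} + \frac{1}{6} \cdot \frac{1}{164} = \frac{1}{2} + \frac{1}{984} = \frac{493}{984}$)
$N{\left(87 \right)} + W{\left(-73 \right)} = \frac{493}{984} + \left(\frac{1}{91} + \frac{1}{83} \left(-73\right)\right) = \frac{493}{984} + \left(\frac{1}{91} - \frac{73}{83}\right) = \frac{493}{984} - \frac{6560}{7553} = - \frac{2731411}{7432152}$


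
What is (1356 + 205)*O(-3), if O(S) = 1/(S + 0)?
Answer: -1561/3 ≈ -520.33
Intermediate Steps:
O(S) = 1/S
(1356 + 205)*O(-3) = (1356 + 205)/(-3) = 1561*(-⅓) = -1561/3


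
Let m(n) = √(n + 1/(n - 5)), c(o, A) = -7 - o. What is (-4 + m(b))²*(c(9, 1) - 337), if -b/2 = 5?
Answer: -31417/15 + 2824*I*√2265/15 ≈ -2094.5 + 8960.0*I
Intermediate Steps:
b = -10 (b = -2*5 = -10)
m(n) = √(n + 1/(-5 + n))
(-4 + m(b))²*(c(9, 1) - 337) = (-4 + √((1 - 10*(-5 - 10))/(-5 - 10)))²*((-7 - 1*9) - 337) = (-4 + √((1 - 10*(-15))/(-15)))²*((-7 - 9) - 337) = (-4 + √(-(1 + 150)/15))²*(-16 - 337) = (-4 + √(-1/15*151))²*(-353) = (-4 + √(-151/15))²*(-353) = (-4 + I*√2265/15)²*(-353) = -353*(-4 + I*√2265/15)²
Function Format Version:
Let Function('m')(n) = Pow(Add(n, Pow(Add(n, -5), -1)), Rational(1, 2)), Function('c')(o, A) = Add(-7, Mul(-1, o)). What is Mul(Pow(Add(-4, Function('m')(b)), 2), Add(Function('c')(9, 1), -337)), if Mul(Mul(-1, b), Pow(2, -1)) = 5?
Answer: Add(Rational(-31417, 15), Mul(Rational(2824, 15), I, Pow(2265, Rational(1, 2)))) ≈ Add(-2094.5, Mul(8960.0, I))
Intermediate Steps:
b = -10 (b = Mul(-2, 5) = -10)
Function('m')(n) = Pow(Add(n, Pow(Add(-5, n), -1)), Rational(1, 2))
Mul(Pow(Add(-4, Function('m')(b)), 2), Add(Function('c')(9, 1), -337)) = Mul(Pow(Add(-4, Pow(Mul(Pow(Add(-5, -10), -1), Add(1, Mul(-10, Add(-5, -10)))), Rational(1, 2))), 2), Add(Add(-7, Mul(-1, 9)), -337)) = Mul(Pow(Add(-4, Pow(Mul(Pow(-15, -1), Add(1, Mul(-10, -15))), Rational(1, 2))), 2), Add(Add(-7, -9), -337)) = Mul(Pow(Add(-4, Pow(Mul(Rational(-1, 15), Add(1, 150)), Rational(1, 2))), 2), Add(-16, -337)) = Mul(Pow(Add(-4, Pow(Mul(Rational(-1, 15), 151), Rational(1, 2))), 2), -353) = Mul(Pow(Add(-4, Pow(Rational(-151, 15), Rational(1, 2))), 2), -353) = Mul(Pow(Add(-4, Mul(Rational(1, 15), I, Pow(2265, Rational(1, 2)))), 2), -353) = Mul(-353, Pow(Add(-4, Mul(Rational(1, 15), I, Pow(2265, Rational(1, 2)))), 2))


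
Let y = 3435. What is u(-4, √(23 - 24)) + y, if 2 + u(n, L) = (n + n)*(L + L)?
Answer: 3433 - 16*I ≈ 3433.0 - 16.0*I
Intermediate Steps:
u(n, L) = -2 + 4*L*n (u(n, L) = -2 + (n + n)*(L + L) = -2 + (2*n)*(2*L) = -2 + 4*L*n)
u(-4, √(23 - 24)) + y = (-2 + 4*√(23 - 24)*(-4)) + 3435 = (-2 + 4*√(-1)*(-4)) + 3435 = (-2 + 4*I*(-4)) + 3435 = (-2 - 16*I) + 3435 = 3433 - 16*I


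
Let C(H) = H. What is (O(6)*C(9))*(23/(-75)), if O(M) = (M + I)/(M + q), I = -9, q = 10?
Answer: 207/400 ≈ 0.51750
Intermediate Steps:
O(M) = (-9 + M)/(10 + M) (O(M) = (M - 9)/(M + 10) = (-9 + M)/(10 + M))
(O(6)*C(9))*(23/(-75)) = (((-9 + 6)/(10 + 6))*9)*(23/(-75)) = ((-3/16)*9)*(23*(-1/75)) = (((1/16)*(-3))*9)*(-23/75) = -3/16*9*(-23/75) = -27/16*(-23/75) = 207/400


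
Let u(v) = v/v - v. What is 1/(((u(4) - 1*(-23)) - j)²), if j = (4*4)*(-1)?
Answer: 1/1296 ≈ 0.00077160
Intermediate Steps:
u(v) = 1 - v
j = -16 (j = 16*(-1) = -16)
1/(((u(4) - 1*(-23)) - j)²) = 1/((((1 - 1*4) - 1*(-23)) - 1*(-16))²) = 1/((((1 - 4) + 23) + 16)²) = 1/(((-3 + 23) + 16)²) = 1/((20 + 16)²) = 1/(36²) = 1/1296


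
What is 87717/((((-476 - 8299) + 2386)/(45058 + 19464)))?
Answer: -5659676274/6389 ≈ -8.8585e+5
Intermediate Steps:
87717/((((-476 - 8299) + 2386)/(45058 + 19464))) = 87717/(((-8775 + 2386)/64522)) = 87717/((-6389*1/64522)) = 87717/(-6389/64522) = 87717*(-64522/6389) = -5659676274/6389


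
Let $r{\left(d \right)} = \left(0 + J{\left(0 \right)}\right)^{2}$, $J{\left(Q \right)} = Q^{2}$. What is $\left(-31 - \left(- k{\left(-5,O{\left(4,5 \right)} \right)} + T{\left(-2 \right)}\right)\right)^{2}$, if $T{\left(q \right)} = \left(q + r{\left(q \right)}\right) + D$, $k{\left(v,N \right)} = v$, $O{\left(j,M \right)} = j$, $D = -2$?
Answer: $1024$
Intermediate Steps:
$r{\left(d \right)} = 0$ ($r{\left(d \right)} = \left(0 + 0^{2}\right)^{2} = \left(0 + 0\right)^{2} = 0^{2} = 0$)
$T{\left(q \right)} = -2 + q$ ($T{\left(q \right)} = \left(q + 0\right) - 2 = q - 2 = -2 + q$)
$\left(-31 - \left(- k{\left(-5,O{\left(4,5 \right)} \right)} + T{\left(-2 \right)}\right)\right)^{2} = \left(-31 - 1\right)^{2} = \left(-32\right)^{2} = 1024$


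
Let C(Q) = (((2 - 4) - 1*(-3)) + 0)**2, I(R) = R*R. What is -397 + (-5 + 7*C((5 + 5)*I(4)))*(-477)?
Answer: -1351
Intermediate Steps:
I(R) = R**2
C(Q) = 1 (C(Q) = ((-2 + 3) + 0)**2 = (1 + 0)**2 = 1**2 = 1)
-397 + (-5 + 7*C((5 + 5)*I(4)))*(-477) = -397 + (-5 + 7*1)*(-477) = -397 + (-5 + 7)*(-477) = -397 + 2*(-477) = -397 - 954 = -1351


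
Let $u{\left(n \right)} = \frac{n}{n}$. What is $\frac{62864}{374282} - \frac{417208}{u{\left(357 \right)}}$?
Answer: $- \frac{78076690896}{187141} \approx -4.1721 \cdot 10^{5}$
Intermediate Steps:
$u{\left(n \right)} = 1$
$\frac{62864}{374282} - \frac{417208}{u{\left(357 \right)}} = \frac{62864}{374282} - \frac{417208}{1} = 62864 \cdot \frac{1}{374282} - 417208 = \frac{31432}{187141} - 417208 = - \frac{78076690896}{187141}$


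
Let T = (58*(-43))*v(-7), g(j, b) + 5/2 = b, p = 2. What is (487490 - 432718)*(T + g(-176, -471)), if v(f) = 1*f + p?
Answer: 657072298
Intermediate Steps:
v(f) = 2 + f (v(f) = 1*f + 2 = f + 2 = 2 + f)
g(j, b) = -5/2 + b
T = 12470 (T = (58*(-43))*(2 - 7) = -2494*(-5) = 12470)
(487490 - 432718)*(T + g(-176, -471)) = (487490 - 432718)*(12470 + (-5/2 - 471)) = 54772*(12470 - 947/2) = 54772*(23993/2) = 657072298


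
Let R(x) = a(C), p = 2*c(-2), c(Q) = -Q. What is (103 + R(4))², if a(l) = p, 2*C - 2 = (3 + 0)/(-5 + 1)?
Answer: 11449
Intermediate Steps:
C = 5/8 (C = 1 + ((3 + 0)/(-5 + 1))/2 = 1 + (3/(-4))/2 = 1 + (3*(-¼))/2 = 1 + (½)*(-¾) = 1 - 3/8 = 5/8 ≈ 0.62500)
p = 4 (p = 2*(-1*(-2)) = 2*2 = 4)
a(l) = 4
R(x) = 4
(103 + R(4))² = (103 + 4)² = 107² = 11449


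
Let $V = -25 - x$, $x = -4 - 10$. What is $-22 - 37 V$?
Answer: $385$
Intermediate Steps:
$x = -14$
$V = -11$ ($V = -25 - -14 = -25 + 14 = -11$)
$-22 - 37 V = -22 - -407 = -22 + 407 = 385$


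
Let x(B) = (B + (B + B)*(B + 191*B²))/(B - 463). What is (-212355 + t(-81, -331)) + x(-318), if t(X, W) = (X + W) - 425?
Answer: 1101584922/71 ≈ 1.5515e+7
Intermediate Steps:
t(X, W) = -425 + W + X (t(X, W) = (W + X) - 425 = -425 + W + X)
x(B) = (B + 2*B*(B + 191*B²))/(-463 + B) (x(B) = (B + (2*B)*(B + 191*B²))/(-463 + B) = (B + 2*B*(B + 191*B²))/(-463 + B))
(-212355 + t(-81, -331)) + x(-318) = (-212355 + (-425 - 331 - 81)) - 318*(1 + 2*(-318) + 382*(-318)²)/(-463 - 318) = (-212355 - 837) - 318*(1 - 636 + 382*101124)/(-781) = -213192 - 318*(-1/781)*(1 - 636 + 38629368) = -213192 - 318*(-1/781)*38628733 = -213192 + 1116721554/71 = 1101584922/71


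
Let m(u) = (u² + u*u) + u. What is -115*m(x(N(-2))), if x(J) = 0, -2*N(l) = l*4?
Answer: 0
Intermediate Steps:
N(l) = -2*l (N(l) = -l*4/2 = -2*l)
m(u) = u + 2*u² (m(u) = (u² + u²) + u = 2*u² + u = u + 2*u²)
-115*m(x(N(-2))) = -0*(1 + 2*0) = -0*(1 + 0) = -0 = -115*0 = 0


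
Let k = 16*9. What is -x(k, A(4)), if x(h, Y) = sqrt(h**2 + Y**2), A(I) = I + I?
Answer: -40*sqrt(13) ≈ -144.22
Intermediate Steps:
A(I) = 2*I
k = 144
x(h, Y) = sqrt(Y**2 + h**2)
-x(k, A(4)) = -sqrt((2*4)**2 + 144**2) = -sqrt(8**2 + 20736) = -sqrt(64 + 20736) = -sqrt(20800) = -40*sqrt(13)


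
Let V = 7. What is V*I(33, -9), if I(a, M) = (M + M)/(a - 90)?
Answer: 42/19 ≈ 2.2105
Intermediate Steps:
I(a, M) = 2*M/(-90 + a) (I(a, M) = (2*M)/(-90 + a) = 2*M/(-90 + a))
V*I(33, -9) = 7*(2*(-9)/(-90 + 33)) = 7*(2*(-9)/(-57)) = 7*(2*(-9)*(-1/57)) = 7*(6/19) = 42/19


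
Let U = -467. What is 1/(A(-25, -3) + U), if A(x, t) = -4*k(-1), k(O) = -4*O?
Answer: -1/483 ≈ -0.0020704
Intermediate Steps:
A(x, t) = -16 (A(x, t) = -(-16)*(-1) = -4*4 = -16)
1/(A(-25, -3) + U) = 1/(-16 - 467) = 1/(-483) = -1/483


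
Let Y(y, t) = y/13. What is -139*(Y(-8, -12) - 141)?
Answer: 255899/13 ≈ 19685.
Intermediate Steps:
Y(y, t) = y/13 (Y(y, t) = y*(1/13) = y/13)
-139*(Y(-8, -12) - 141) = -139*((1/13)*(-8) - 141) = -139*(-8/13 - 141) = -139*(-1841/13) = 255899/13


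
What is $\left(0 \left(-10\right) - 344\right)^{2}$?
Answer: $118336$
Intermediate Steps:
$\left(0 \left(-10\right) - 344\right)^{2} = \left(0 - 344\right)^{2} = \left(-344\right)^{2} = 118336$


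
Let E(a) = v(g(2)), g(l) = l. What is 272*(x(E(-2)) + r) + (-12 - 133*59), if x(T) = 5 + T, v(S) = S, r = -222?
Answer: -66339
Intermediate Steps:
E(a) = 2
272*(x(E(-2)) + r) + (-12 - 133*59) = 272*((5 + 2) - 222) + (-12 - 133*59) = 272*(7 - 222) + (-12 - 7847) = 272*(-215) - 7859 = -58480 - 7859 = -66339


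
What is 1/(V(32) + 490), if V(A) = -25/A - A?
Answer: 32/14631 ≈ 0.0021871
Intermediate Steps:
V(A) = -A - 25/A
1/(V(32) + 490) = 1/((-1*32 - 25/32) + 490) = 1/((-32 - 25*1/32) + 490) = 1/((-32 - 25/32) + 490) = 1/(-1049/32 + 490) = 1/(14631/32) = 32/14631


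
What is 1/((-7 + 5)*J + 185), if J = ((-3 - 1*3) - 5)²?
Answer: -1/57 ≈ -0.017544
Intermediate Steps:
J = 121 (J = ((-3 - 3) - 5)² = (-6 - 5)² = (-11)² = 121)
1/((-7 + 5)*J + 185) = 1/((-7 + 5)*121 + 185) = 1/(-2*121 + 185) = 1/(-242 + 185) = 1/(-57) = -1/57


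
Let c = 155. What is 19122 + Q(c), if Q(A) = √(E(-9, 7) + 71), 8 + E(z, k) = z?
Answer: 19122 + 3*√6 ≈ 19129.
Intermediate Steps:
E(z, k) = -8 + z
Q(A) = 3*√6 (Q(A) = √((-8 - 9) + 71) = √(-17 + 71) = √54 = 3*√6)
19122 + Q(c) = 19122 + 3*√6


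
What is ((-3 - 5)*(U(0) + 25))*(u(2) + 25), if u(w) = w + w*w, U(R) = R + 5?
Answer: -7440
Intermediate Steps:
U(R) = 5 + R
u(w) = w + w²
((-3 - 5)*(U(0) + 25))*(u(2) + 25) = ((-3 - 5)*((5 + 0) + 25))*(2*(1 + 2) + 25) = (-8*(5 + 25))*(2*3 + 25) = (-8*30)*(6 + 25) = -240*31 = -7440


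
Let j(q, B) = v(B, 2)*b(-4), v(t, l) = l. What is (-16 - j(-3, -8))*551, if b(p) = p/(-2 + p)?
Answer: -28652/3 ≈ -9550.7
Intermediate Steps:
b(p) = p/(-2 + p)
j(q, B) = 4/3 (j(q, B) = 2*(-4/(-2 - 4)) = 2*(-4/(-6)) = 2*(-4*(-⅙)) = 2*(⅔) = 4/3)
(-16 - j(-3, -8))*551 = (-16 - 1*4/3)*551 = (-16 - 4/3)*551 = -52/3*551 = -28652/3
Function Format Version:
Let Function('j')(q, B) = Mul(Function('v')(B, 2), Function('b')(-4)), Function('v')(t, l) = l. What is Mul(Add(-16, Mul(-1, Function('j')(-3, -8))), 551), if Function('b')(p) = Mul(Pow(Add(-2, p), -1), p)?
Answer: Rational(-28652, 3) ≈ -9550.7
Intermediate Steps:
Function('b')(p) = Mul(p, Pow(Add(-2, p), -1))
Function('j')(q, B) = Rational(4, 3) (Function('j')(q, B) = Mul(2, Mul(-4, Pow(Add(-2, -4), -1))) = Mul(2, Mul(-4, Pow(-6, -1))) = Mul(2, Mul(-4, Rational(-1, 6))) = Mul(2, Rational(2, 3)) = Rational(4, 3))
Mul(Add(-16, Mul(-1, Function('j')(-3, -8))), 551) = Mul(Add(-16, Mul(-1, Rational(4, 3))), 551) = Mul(Add(-16, Rational(-4, 3)), 551) = Mul(Rational(-52, 3), 551) = Rational(-28652, 3)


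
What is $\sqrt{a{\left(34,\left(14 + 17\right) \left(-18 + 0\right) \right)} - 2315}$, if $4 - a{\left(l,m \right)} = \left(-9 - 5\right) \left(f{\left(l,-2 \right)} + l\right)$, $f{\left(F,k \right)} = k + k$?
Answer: $i \sqrt{1891} \approx 43.486 i$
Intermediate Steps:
$f{\left(F,k \right)} = 2 k$
$a{\left(l,m \right)} = -52 + 14 l$ ($a{\left(l,m \right)} = 4 - \left(-9 - 5\right) \left(2 \left(-2\right) + l\right) = 4 - - 14 \left(-4 + l\right) = 4 - \left(56 - 14 l\right) = 4 + \left(-56 + 14 l\right) = -52 + 14 l$)
$\sqrt{a{\left(34,\left(14 + 17\right) \left(-18 + 0\right) \right)} - 2315} = \sqrt{\left(-52 + 14 \cdot 34\right) - 2315} = \sqrt{\left(-52 + 476\right) - 2315} = \sqrt{424 - 2315} = \sqrt{-1891} = i \sqrt{1891}$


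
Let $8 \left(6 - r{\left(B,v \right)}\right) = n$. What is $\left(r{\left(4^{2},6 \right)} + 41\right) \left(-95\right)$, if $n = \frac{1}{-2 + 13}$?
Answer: $- \frac{392825}{88} \approx -4463.9$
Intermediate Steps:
$n = \frac{1}{11} \approx 0.090909$
$r{\left(B,v \right)} = \frac{527}{88}$ ($r{\left(B,v \right)} = 6 - \frac{1}{88} = \frac{527}{88}$)
$\left(r{\left(4^{2},6 \right)} + 41\right) \left(-95\right) = \left(\frac{527}{88} + 41\right) \left(-95\right) = \frac{4135}{88} \left(-95\right) = - \frac{392825}{88}$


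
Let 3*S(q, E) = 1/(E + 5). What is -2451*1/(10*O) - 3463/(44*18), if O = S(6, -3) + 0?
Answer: -5840891/3960 ≈ -1475.0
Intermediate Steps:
S(q, E) = 1/(3*(5 + E)) (S(q, E) = 1/(3*(E + 5)) = 1/(3*(5 + E)))
O = ⅙ (O = 1/(3*(5 - 3)) + 0 = (⅓)/2 + 0 = (⅓)*(½) + 0 = ⅙ + 0 = ⅙ ≈ 0.16667)
-2451*1/(10*O) - 3463/(44*18) = -2451/(((⅙)*5)*2) - 3463/(44*18) = -2451/((⅚)*2) - 3463/792 = -2451/5/3 - 3463*1/792 = -2451*⅗ - 3463/792 = -7353/5 - 3463/792 = -5840891/3960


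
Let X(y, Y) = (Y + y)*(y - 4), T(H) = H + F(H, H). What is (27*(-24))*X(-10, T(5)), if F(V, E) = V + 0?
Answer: 0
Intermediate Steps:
F(V, E) = V
T(H) = 2*H (T(H) = H + H = 2*H)
X(y, Y) = (-4 + y)*(Y + y) (X(y, Y) = (Y + y)*(-4 + y) = (-4 + y)*(Y + y))
(27*(-24))*X(-10, T(5)) = (27*(-24))*((-10)**2 - 8*5 - 4*(-10) + (2*5)*(-10)) = -648*(100 - 4*10 + 40 + 10*(-10)) = -648*(100 - 40 + 40 - 100) = -648*0 = 0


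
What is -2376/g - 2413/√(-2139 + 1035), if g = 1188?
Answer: -2 + 2413*I*√69/276 ≈ -2.0 + 72.623*I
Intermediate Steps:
-2376/g - 2413/√(-2139 + 1035) = -2376/1188 - 2413/√(-2139 + 1035) = -2376*1/1188 - 2413*(-I*√69/276) = -2 - 2413*(-I*√69/276) = -2 - (-2413)*I*√69/276 = -2 + 2413*I*√69/276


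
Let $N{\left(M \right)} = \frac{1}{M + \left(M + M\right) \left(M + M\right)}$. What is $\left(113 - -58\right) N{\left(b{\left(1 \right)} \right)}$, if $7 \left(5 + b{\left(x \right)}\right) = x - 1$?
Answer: $\frac{9}{5} \approx 1.8$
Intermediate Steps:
$b{\left(x \right)} = - \frac{36}{7} + \frac{x}{7}$ ($b{\left(x \right)} = -5 + \frac{x - 1}{7} = -5 + \frac{-1 + x}{7} = -5 + \left(- \frac{1}{7} + \frac{x}{7}\right) = - \frac{36}{7} + \frac{x}{7}$)
$N{\left(M \right)} = \frac{1}{M + 4 M^{2}}$ ($N{\left(M \right)} = \frac{1}{M + 2 M 2 M} = \frac{1}{M + 4 M^{2}}$)
$\left(113 - -58\right) N{\left(b{\left(1 \right)} \right)} = \left(113 - -58\right) \frac{1}{\left(- \frac{36}{7} + \frac{1}{7} \cdot 1\right) \left(1 + 4 \left(- \frac{36}{7} + \frac{1}{7} \cdot 1\right)\right)} = \left(113 + \left(-8 + 66\right)\right) \frac{1}{\left(- \frac{36}{7} + \frac{1}{7}\right) \left(1 + 4 \left(- \frac{36}{7} + \frac{1}{7}\right)\right)} = \left(113 + 58\right) \frac{1}{\left(-5\right) \left(1 + 4 \left(-5\right)\right)} = 171 \left(- \frac{1}{5 \left(1 - 20\right)}\right) = 171 \left(- \frac{1}{5 \left(-19\right)}\right) = 171 \left(\left(- \frac{1}{5}\right) \left(- \frac{1}{19}\right)\right) = 171 \cdot \frac{1}{95} = \frac{9}{5}$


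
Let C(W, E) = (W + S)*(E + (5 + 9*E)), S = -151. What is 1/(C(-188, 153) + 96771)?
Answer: -1/423594 ≈ -2.3607e-6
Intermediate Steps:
C(W, E) = (-151 + W)*(5 + 10*E) (C(W, E) = (W - 151)*(E + (5 + 9*E)) = (-151 + W)*(5 + 10*E))
1/(C(-188, 153) + 96771) = 1/((-755 - 1510*153 + 5*(-188) + 10*153*(-188)) + 96771) = 1/((-755 - 231030 - 940 - 287640) + 96771) = 1/(-520365 + 96771) = 1/(-423594) = -1/423594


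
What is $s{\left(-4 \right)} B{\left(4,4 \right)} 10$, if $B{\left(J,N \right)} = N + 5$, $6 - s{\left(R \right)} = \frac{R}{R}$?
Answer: $450$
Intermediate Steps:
$s{\left(R \right)} = 5$ ($s{\left(R \right)} = 6 - \frac{R}{R} = 6 - 1 = 5$)
$B{\left(J,N \right)} = 5 + N$
$s{\left(-4 \right)} B{\left(4,4 \right)} 10 = 5 \left(5 + 4\right) 10 = 5 \cdot 9 \cdot 10 = 45 \cdot 10 = 450$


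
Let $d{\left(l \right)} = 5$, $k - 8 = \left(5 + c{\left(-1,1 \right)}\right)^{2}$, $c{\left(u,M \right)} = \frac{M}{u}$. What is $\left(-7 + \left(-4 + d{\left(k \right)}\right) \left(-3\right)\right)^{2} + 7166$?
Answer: $7266$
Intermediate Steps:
$k = 24$ ($k = 8 + \left(5 + 1 \frac{1}{-1}\right)^{2} = 8 + \left(5 + 1 \left(-1\right)\right)^{2} = 8 + \left(5 - 1\right)^{2} = 8 + 4^{2} = 8 + 16 = 24$)
$\left(-7 + \left(-4 + d{\left(k \right)}\right) \left(-3\right)\right)^{2} + 7166 = \left(-7 + \left(-4 + 5\right) \left(-3\right)\right)^{2} + 7166 = \left(-7 + 1 \left(-3\right)\right)^{2} + 7166 = \left(-7 - 3\right)^{2} + 7166 = \left(-10\right)^{2} + 7166 = 100 + 7166 = 7266$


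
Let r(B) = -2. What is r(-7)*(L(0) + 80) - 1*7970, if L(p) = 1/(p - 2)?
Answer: -8129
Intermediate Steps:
L(p) = 1/(-2 + p)
r(-7)*(L(0) + 80) - 1*7970 = -2*(1/(-2 + 0) + 80) - 1*7970 = -2*(1/(-2) + 80) - 7970 = -2*(-½ + 80) - 7970 = -2*159/2 - 7970 = -159 - 7970 = -8129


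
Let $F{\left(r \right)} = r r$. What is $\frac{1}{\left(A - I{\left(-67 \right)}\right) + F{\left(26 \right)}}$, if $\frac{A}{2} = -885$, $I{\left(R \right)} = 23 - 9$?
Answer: $- \frac{1}{1108} \approx -0.00090253$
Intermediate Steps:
$I{\left(R \right)} = 14$ ($I{\left(R \right)} = 23 - 9 = 14$)
$A = -1770$ ($A = 2 \left(-885\right) = -1770$)
$F{\left(r \right)} = r^{2}$
$\frac{1}{\left(A - I{\left(-67 \right)}\right) + F{\left(26 \right)}} = \frac{1}{\left(-1770 - 14\right) + 26^{2}} = \frac{1}{\left(-1770 - 14\right) + 676} = \frac{1}{-1784 + 676} = \frac{1}{-1108} = - \frac{1}{1108}$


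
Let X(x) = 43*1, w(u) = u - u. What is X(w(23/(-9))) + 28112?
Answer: 28155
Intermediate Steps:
w(u) = 0
X(x) = 43
X(w(23/(-9))) + 28112 = 43 + 28112 = 28155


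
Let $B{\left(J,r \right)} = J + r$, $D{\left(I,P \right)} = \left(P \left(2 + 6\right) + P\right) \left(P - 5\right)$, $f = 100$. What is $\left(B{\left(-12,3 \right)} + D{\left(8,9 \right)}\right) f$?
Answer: $31500$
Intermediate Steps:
$D{\left(I,P \right)} = 9 P \left(-5 + P\right)$ ($D{\left(I,P \right)} = \left(P 8 + P\right) \left(-5 + P\right) = \left(8 P + P\right) \left(-5 + P\right) = 9 P \left(-5 + P\right)$)
$\left(B{\left(-12,3 \right)} + D{\left(8,9 \right)}\right) f = \left(\left(-12 + 3\right) + 9 \cdot 9 \left(-5 + 9\right)\right) 100 = \left(-9 + 9 \cdot 9 \cdot 4\right) 100 = \left(-9 + 324\right) 100 = 315 \cdot 100 = 31500$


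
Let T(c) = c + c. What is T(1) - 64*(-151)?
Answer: 9666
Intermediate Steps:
T(c) = 2*c
T(1) - 64*(-151) = 2*1 - 64*(-151) = 2 + 9664 = 9666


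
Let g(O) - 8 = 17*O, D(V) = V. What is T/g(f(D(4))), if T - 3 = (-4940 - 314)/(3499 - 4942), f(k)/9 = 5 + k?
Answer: 259/54015 ≈ 0.0047950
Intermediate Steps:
f(k) = 45 + 9*k (f(k) = 9*(5 + k) = 45 + 9*k)
g(O) = 8 + 17*O
T = 259/39 (T = 3 + (-4940 - 314)/(3499 - 4942) = 3 - 5254/(-1443) = 3 - 5254*(-1/1443) = 3 + 142/39 = 259/39 ≈ 6.6410)
T/g(f(D(4))) = 259/(39*(8 + 17*(45 + 9*4))) = 259/(39*(8 + 17*(45 + 36))) = 259/(39*(8 + 17*81)) = 259/(39*(8 + 1377)) = (259/39)/1385 = (259/39)*(1/1385) = 259/54015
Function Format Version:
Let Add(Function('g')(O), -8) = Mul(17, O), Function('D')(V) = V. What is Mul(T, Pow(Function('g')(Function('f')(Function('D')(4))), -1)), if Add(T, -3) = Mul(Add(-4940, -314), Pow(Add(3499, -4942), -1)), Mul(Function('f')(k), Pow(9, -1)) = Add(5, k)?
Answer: Rational(259, 54015) ≈ 0.0047950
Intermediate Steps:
Function('f')(k) = Add(45, Mul(9, k)) (Function('f')(k) = Mul(9, Add(5, k)) = Add(45, Mul(9, k)))
Function('g')(O) = Add(8, Mul(17, O))
T = Rational(259, 39) (T = Add(3, Mul(Add(-4940, -314), Pow(Add(3499, -4942), -1))) = Add(3, Mul(-5254, Pow(-1443, -1))) = Add(3, Mul(-5254, Rational(-1, 1443))) = Add(3, Rational(142, 39)) = Rational(259, 39) ≈ 6.6410)
Mul(T, Pow(Function('g')(Function('f')(Function('D')(4))), -1)) = Mul(Rational(259, 39), Pow(Add(8, Mul(17, Add(45, Mul(9, 4)))), -1)) = Mul(Rational(259, 39), Pow(Add(8, Mul(17, Add(45, 36))), -1)) = Mul(Rational(259, 39), Pow(Add(8, Mul(17, 81)), -1)) = Mul(Rational(259, 39), Pow(Add(8, 1377), -1)) = Mul(Rational(259, 39), Pow(1385, -1)) = Mul(Rational(259, 39), Rational(1, 1385)) = Rational(259, 54015)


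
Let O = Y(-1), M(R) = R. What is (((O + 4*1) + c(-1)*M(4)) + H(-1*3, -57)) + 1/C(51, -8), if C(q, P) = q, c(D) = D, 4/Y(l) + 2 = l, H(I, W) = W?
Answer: -2974/51 ≈ -58.314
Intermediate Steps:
Y(l) = 4/(-2 + l)
O = -4/3 (O = 4/(-2 - 1) = 4/(-3) = 4*(-⅓) = -4/3 ≈ -1.3333)
(((O + 4*1) + c(-1)*M(4)) + H(-1*3, -57)) + 1/C(51, -8) = (((-4/3 + 4*1) - 1*4) - 57) + 1/51 = (((-4/3 + 4) - 4) - 57) + 1/51 = ((8/3 - 4) - 57) + 1/51 = (-4/3 - 57) + 1/51 = -175/3 + 1/51 = -2974/51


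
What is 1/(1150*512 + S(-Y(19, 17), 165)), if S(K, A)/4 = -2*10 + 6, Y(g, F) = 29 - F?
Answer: 1/588744 ≈ 1.6985e-6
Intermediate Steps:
S(K, A) = -56 (S(K, A) = 4*(-2*10 + 6) = 4*(-20 + 6) = 4*(-14) = -56)
1/(1150*512 + S(-Y(19, 17), 165)) = 1/(1150*512 - 56) = 1/(588800 - 56) = 1/588744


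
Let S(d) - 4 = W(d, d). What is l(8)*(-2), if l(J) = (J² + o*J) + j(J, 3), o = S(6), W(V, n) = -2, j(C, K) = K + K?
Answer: -172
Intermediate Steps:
j(C, K) = 2*K
S(d) = 2 (S(d) = 4 - 2 = 2)
o = 2
l(J) = 6 + J² + 2*J (l(J) = (J² + 2*J) + 2*3 = (J² + 2*J) + 6 = 6 + J² + 2*J)
l(8)*(-2) = (6 + 8² + 2*8)*(-2) = (6 + 64 + 16)*(-2) = 86*(-2) = -172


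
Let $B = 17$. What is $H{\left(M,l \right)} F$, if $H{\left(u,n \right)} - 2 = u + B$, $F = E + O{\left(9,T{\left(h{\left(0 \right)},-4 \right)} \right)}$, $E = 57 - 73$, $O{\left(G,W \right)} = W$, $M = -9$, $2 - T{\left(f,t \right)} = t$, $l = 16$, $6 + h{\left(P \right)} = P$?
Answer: $-100$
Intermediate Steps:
$h{\left(P \right)} = -6 + P$
$T{\left(f,t \right)} = 2 - t$
$E = -16$
$F = -10$ ($F = -16 + \left(2 - -4\right) = -16 + \left(2 + 4\right) = -16 + 6 = -10$)
$H{\left(u,n \right)} = 19 + u$ ($H{\left(u,n \right)} = 2 + \left(u + 17\right) = 2 + \left(17 + u\right) = 19 + u$)
$H{\left(M,l \right)} F = \left(19 - 9\right) \left(-10\right) = 10 \left(-10\right) = -100$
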